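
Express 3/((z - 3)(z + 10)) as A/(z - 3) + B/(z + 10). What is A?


Step 1: Multiply both sides by (z - 3) and set z = 3
Step 2: A = 3 / (3 + 10)
Step 3: A = 3 / 13
Step 4: A = 3/13

3/13


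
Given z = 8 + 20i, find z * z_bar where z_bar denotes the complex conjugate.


Step 1: conj(z) = 8 - 20i
Step 2: z * conj(z) = 8^2 + 20^2
Step 3: = 64 + 400 = 464

464


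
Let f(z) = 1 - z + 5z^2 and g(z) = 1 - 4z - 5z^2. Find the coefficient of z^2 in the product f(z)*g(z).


Step 1: z^2 term in f*g comes from: (1)*(-5z^2) + (-z)*(-4z) + (5z^2)*(1)
Step 2: = -5 + 4 + 5
Step 3: = 4

4


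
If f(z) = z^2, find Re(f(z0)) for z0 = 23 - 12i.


Step 1: z0 = 23 - 12i
Step 2: z0^2 = 23^2 - (-12)^2 - 552i
Step 3: real part = 529 - 144 = 385

385


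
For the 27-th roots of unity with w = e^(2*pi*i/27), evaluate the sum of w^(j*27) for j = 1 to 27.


Step 1: The sum sum_{j=1}^{n} w^(k*j) equals n if n | k, else 0.
Step 2: Here n = 27, k = 27
Step 3: Does n divide k? 27 | 27 -> True
Step 4: Sum = 27

27


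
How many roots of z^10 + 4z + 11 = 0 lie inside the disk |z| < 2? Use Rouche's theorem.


Step 1: On |z| = 2 the three terms have sizes |z^10| = 2^10 = 1024, |4z| = 4*2 = 8, |11| = 11
Step 2: The dominant term is g(z) = z^10; let h(z) = 4z + 11 so f = g + h
Step 3: On |z| = 2: |g| = 1024 and |h| <= 8 + 11 = 19
Step 4: Since 1024 > 19, |h| < |g| on |z| = 2, so by Rouche f has the same number of zeros as g inside |z| < 2
Step 5: g(z) = z^10 has 10 zeros (all at the origin) inside |z| < 2. Answer = 10

10


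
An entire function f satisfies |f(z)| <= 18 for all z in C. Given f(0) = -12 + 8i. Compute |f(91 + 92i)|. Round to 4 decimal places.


Step 1: By Liouville's theorem, a bounded entire function is constant.
Step 2: f(z) = f(0) = -12 + 8i for all z.
Step 3: |f(w)| = |-12 + 8i| = sqrt(144 + 64)
Step 4: = 14.4222

14.4222


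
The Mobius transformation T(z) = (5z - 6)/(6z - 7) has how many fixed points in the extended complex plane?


Step 1: Fixed points satisfy T(z) = z
Step 2: 6z^2 - 12z + 6 = 0
Step 3: Discriminant = (-12)^2 - 4*6*6 = 0
Step 4: Number of fixed points = 1

1


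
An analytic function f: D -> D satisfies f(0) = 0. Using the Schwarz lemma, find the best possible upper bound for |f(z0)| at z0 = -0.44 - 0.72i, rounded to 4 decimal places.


Step 1: Schwarz lemma: if f: D -> D is analytic with f(0) = 0, then |f(z)| <= |z| for all z in D, and this is sharp (f(z) = z).
Step 2: |z0|^2 = (-0.44)^2 + (-0.72)^2 = 0.712
Step 3: |z0| = sqrt(0.712) = 0.843801
Step 4: Best bound = |z0| = 0.8438

0.8438


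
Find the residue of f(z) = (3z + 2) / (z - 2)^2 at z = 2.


Step 1: Pole of order 2 at z = 2
Step 2: Res = lim d/dz [(z - 2)^2 * f(z)] as z -> 2
Step 3: (z - 2)^2 * f(z) = 3z + 2
Step 4: d/dz[3z + 2] = 3

3


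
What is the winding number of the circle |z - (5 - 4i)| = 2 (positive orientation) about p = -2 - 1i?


Step 1: Center c = (5, -4), radius = 2
Step 2: |p - c|^2 = (-7)^2 + 3^2 = 58
Step 3: r^2 = 4
Step 4: |p-c| > r so winding number = 0

0


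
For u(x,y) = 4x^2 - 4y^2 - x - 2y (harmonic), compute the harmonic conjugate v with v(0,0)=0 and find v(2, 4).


Step 1: v_x = -u_y = 8y + 2
Step 2: v_y = u_x = 8x - 1
Step 3: v = 8xy + 2x - y + C
Step 4: v(0,0) = 0 => C = 0
Step 5: v(2, 4) = 64

64


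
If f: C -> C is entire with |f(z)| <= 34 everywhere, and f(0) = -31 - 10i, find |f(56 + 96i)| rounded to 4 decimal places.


Step 1: By Liouville's theorem, a bounded entire function is constant.
Step 2: f(z) = f(0) = -31 - 10i for all z.
Step 3: |f(w)| = |-31 - 10i| = sqrt(961 + 100)
Step 4: = 32.573

32.573


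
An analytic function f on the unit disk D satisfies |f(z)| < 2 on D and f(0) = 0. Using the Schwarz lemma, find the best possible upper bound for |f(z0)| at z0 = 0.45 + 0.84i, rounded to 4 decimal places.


Step 1: g = f/2 maps D -> D with g(0) = 0, so by the Schwarz lemma |g(z)| <= |z|, i.e. |f(z)| <= 2|z|; this is sharp (f(z) = 2z).
Step 2: |z0|^2 = 0.45^2 + 0.84^2 = 0.9081
Step 3: |z0| = sqrt(0.9081) = 0.952943
Step 4: Best bound = 2 * |z0| = 2 * 0.952943 = 1.9059

1.9059


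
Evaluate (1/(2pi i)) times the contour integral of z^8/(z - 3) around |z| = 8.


Step 1: f(z) = z^8, a = 3 is inside |z| = 8
Step 2: By Cauchy integral formula: (1/(2pi*i)) * integral = f(a)
Step 3: f(3) = 3^8 = 6561

6561


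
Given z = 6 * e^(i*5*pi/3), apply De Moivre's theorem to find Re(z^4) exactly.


Step 1: By De Moivre's theorem, z^4 = 6^4 * e^(i*4*5*pi/3) = 1296 * (cos(20*pi/3) + i*sin(20*pi/3))
Step 2: |z|^4 = 6^4 = 1296
Step 3: Reduce the angle mod 2*pi: 20*pi/3 - 6*pi = 2*pi/3
Step 4: cos(2*pi/3) = -1/2
Step 5: Re(z^4) = 1296 * (-1/2) = -648

-648


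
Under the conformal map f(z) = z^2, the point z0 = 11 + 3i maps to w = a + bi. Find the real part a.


Step 1: z0 = 11 + 3i
Step 2: z0^2 = 11^2 - 3^2 + 66i
Step 3: real part = 121 - 9 = 112

112


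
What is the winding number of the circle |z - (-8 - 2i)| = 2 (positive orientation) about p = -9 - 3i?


Step 1: Center c = (-8, -2), radius = 2
Step 2: |p - c|^2 = (-1)^2 + (-1)^2 = 2
Step 3: r^2 = 4
Step 4: |p-c| < r so winding number = 1

1


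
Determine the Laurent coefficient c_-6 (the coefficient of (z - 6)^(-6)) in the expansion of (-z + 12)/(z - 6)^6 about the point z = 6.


Step 1: Write the numerator in powers of (z - 6): -z + 12 = -(z - 6) + (-1*6 + 12) = -(z - 6) + 6
Step 2: Divide by (z - 6)^6: f(z) = 6(z - 6)^(-6) - (z - 6)^(-5)
Step 3: This finite sum is the Laurent series of f about z = 6.
Step 4: Coefficient of (z - 6)^(-6) = -1*6 + 12 = 6

6


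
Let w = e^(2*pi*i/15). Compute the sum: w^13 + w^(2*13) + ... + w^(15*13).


Step 1: The sum sum_{j=1}^{n} w^(k*j) equals n if n | k, else 0.
Step 2: Here n = 15, k = 13
Step 3: Does n divide k? 15 | 13 -> False
Step 4: Sum = 0

0


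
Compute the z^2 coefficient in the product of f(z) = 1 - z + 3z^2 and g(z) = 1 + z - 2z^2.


Step 1: z^2 term in f*g comes from: (1)*(-2z^2) + (-z)*(z) + (3z^2)*(1)
Step 2: = -2 - 1 + 3
Step 3: = 0

0


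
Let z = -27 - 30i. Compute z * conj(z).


Step 1: conj(z) = -27 + 30i
Step 2: z * conj(z) = (-27)^2 + (-30)^2
Step 3: = 729 + 900 = 1629

1629


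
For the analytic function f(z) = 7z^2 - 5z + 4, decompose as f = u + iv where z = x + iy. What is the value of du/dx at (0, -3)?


Step 1: f(z) = 7(x+iy)^2 - 5(x+iy) + 4
Step 2: u = 7(x^2 - y^2) - 5x + 4
Step 3: u_x = 14x - 5
Step 4: At (0, -3): u_x = 0 - 5 = -5

-5


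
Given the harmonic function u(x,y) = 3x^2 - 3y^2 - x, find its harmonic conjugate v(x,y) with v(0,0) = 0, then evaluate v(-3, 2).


Step 1: v_x = -u_y = 6y + 0
Step 2: v_y = u_x = 6x - 1
Step 3: v = 6xy - y + C
Step 4: v(0,0) = 0 => C = 0
Step 5: v(-3, 2) = -38

-38


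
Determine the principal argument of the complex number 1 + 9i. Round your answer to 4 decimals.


Step 1: z = 1 + 9i
Step 2: arg(z) = atan2(9, 1)
Step 3: arg(z) = 1.4601

1.4601


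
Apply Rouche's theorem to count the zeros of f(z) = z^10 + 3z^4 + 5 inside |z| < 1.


Step 1: On |z| = 1 the three terms have sizes |z^10| = 1^10 = 1, |3z^4| = 3*1^4 = 3, |5| = 5
Step 2: The dominant term is g(z) = 5; let h(z) = z^10 + 3z^4 so f = g + h
Step 3: On |z| = 1: |g| = 5 and |h| <= 1 + 3 = 4
Step 4: Since 5 > 4, |h| < |g| on |z| = 1, so by Rouche f has the same number of zeros as g inside |z| < 1
Step 5: g(z) = 5 is a nonzero constant with no zeros inside |z| < 1. Answer = 0

0


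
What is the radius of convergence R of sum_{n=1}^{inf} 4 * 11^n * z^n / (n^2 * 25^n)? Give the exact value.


Step 1: General term a_n = 4 * 11^n / (n^2 * 25^n)
Step 2: By the root test, |a_n|^(1/n) = 4^(1/n) * 11 / (n^(2/n) * 25) -> 11/25 as n -> infinity (since 4^(1/n) -> 1 and n^(2/n) -> 1)
Step 3: R = 1/lim|a_n|^(1/n) = 25/11

25/11


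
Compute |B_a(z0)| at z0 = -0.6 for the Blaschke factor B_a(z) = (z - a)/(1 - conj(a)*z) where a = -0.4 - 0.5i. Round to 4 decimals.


Step 1: Numerator z0 - a = -0.6 - (-0.4 - 0.5i) = -0.2 + 0.5i
Step 2: Denominator 1 - conj(a)*z0 = 1 - (-0.4 + 0.5i)*(-0.6) = 0.76 + 0.3i
Step 3: |z0 - a|^2 = (-0.2)^2 + 0.5^2 = 0.29; |1 - conj(a)*z0|^2 = 0.76^2 + 0.3^2 = 0.6676
Step 4: |B_a(-0.6)| = sqrt(0.29 / 0.6676) = sqrt(0.434392)
Step 5: = 0.6591

0.6591


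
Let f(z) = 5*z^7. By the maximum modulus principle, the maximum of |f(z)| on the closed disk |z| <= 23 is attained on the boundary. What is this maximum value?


Step 1: On |z| = 23, |f(z)| = 5 * |z|^7 = 5 * 23^7
Step 2: By maximum modulus principle, maximum is on boundary.
Step 3: Maximum = 5 * 3404825447 = 17024127235

17024127235


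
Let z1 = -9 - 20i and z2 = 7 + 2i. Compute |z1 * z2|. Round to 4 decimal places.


Step 1: |z1| = sqrt((-9)^2 + (-20)^2) = sqrt(481)
Step 2: |z2| = sqrt(7^2 + 2^2) = sqrt(53)
Step 3: |z1*z2| = |z1|*|z2| = sqrt(481) * sqrt(53) = sqrt(481 * 53) = sqrt(25493)
Step 4: = 159.6653

159.6653


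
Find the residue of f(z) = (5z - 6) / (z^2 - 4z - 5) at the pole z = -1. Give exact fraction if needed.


Step 1: Q(z) = z^2 - 4z - 5 = (z + 1)(z - 5)
Step 2: Q'(z) = 2z - 4
Step 3: Q'(-1) = -6, P(-1) = -11
Step 4: Res = P(-1)/Q'(-1) = -11/(-6) = 11/6

11/6


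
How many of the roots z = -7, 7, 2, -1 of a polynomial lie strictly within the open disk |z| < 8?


Step 1: Check each root:
  z = -7: |-7| = 7 < 8
  z = 7: |7| = 7 < 8
  z = 2: |2| = 2 < 8
  z = -1: |-1| = 1 < 8
Step 2: Count = 4

4


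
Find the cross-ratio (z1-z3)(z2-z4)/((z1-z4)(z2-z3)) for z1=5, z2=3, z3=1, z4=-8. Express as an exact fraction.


Step 1: (z1-z3)(z2-z4) = 4 * 11 = 44
Step 2: (z1-z4)(z2-z3) = 13 * 2 = 26
Step 3: Cross-ratio = 44/26 = 22/13

22/13


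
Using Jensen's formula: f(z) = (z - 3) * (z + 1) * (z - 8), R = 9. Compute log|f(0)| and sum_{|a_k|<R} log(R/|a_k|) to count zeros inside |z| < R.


Jensen's formula: (1/2pi)*integral log|f(Re^it)|dt = log|f(0)| + sum_{|a_k|<R} log(R/|a_k|)
Step 1: f(0) = (-3) * 1 * (-8) = 24
Step 2: log|f(0)| = log|3| + log|-1| + log|8| = 3.1781
Step 3: Zeros inside |z| < 9: 3, -1, 8
Step 4: Jensen sum = log(9/3) + log(9/1) + log(9/8) = 3.4136
Step 5: n(R) = number of terms in the Jensen sum = count of zeros inside |z| < 9 = 3

3


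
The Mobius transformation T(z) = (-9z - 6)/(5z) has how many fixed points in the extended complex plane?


Step 1: Fixed points satisfy T(z) = z
Step 2: 5z^2 + 9z + 6 = 0
Step 3: Discriminant = 9^2 - 4*5*6 = -39
Step 4: Number of fixed points = 2

2


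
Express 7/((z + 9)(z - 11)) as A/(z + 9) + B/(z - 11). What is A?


Step 1: Multiply both sides by (z + 9) and set z = -9
Step 2: A = 7 / (-9 - 11)
Step 3: A = 7 / (-20)
Step 4: A = -7/20

-7/20


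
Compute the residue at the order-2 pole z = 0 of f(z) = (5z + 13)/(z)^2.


Step 1: Pole of order 2 at z = 0
Step 2: Res = lim d/dz [(z)^2 * f(z)] as z -> 0
Step 3: (z)^2 * f(z) = 5z + 13
Step 4: d/dz[5z + 13] = 5

5


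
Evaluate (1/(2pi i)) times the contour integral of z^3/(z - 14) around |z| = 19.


Step 1: f(z) = z^3, a = 14 is inside |z| = 19
Step 2: By Cauchy integral formula: (1/(2pi*i)) * integral = f(a)
Step 3: f(14) = 14^3 = 2744

2744


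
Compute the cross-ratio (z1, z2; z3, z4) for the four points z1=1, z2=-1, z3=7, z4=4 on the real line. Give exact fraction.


Step 1: (z1-z3)(z2-z4) = (-6) * (-5) = 30
Step 2: (z1-z4)(z2-z3) = (-3) * (-8) = 24
Step 3: Cross-ratio = 30/24 = 5/4

5/4


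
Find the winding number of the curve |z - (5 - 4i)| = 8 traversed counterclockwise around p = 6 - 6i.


Step 1: Center c = (5, -4), radius = 8
Step 2: |p - c|^2 = 1^2 + (-2)^2 = 5
Step 3: r^2 = 64
Step 4: |p-c| < r so winding number = 1

1


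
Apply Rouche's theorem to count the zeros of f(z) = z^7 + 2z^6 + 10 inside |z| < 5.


Step 1: On |z| = 5 the three terms have sizes |z^7| = 5^7 = 78125, |2z^6| = 2*5^6 = 31250, |10| = 10
Step 2: The dominant term is g(z) = z^7; let h(z) = 2z^6 + 10 so f = g + h
Step 3: On |z| = 5: |g| = 78125 and |h| <= 31250 + 10 = 31260
Step 4: Since 78125 > 31260, |h| < |g| on |z| = 5, so by Rouche f has the same number of zeros as g inside |z| < 5
Step 5: g(z) = z^7 has 7 zeros (all at the origin) inside |z| < 5. Answer = 7

7


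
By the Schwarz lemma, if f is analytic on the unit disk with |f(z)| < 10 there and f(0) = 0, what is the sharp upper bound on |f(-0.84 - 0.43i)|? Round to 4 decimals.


Step 1: g = f/10 maps D -> D with g(0) = 0, so by the Schwarz lemma |g(z)| <= |z|, i.e. |f(z)| <= 10|z|; this is sharp (f(z) = 10z).
Step 2: |z0|^2 = (-0.84)^2 + (-0.43)^2 = 0.8905
Step 3: |z0| = sqrt(0.8905) = 0.943663
Step 4: Best bound = 10 * |z0| = 10 * 0.943663 = 9.4366

9.4366


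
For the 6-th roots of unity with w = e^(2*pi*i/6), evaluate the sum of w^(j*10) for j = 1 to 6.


Step 1: The sum sum_{j=1}^{n} w^(k*j) equals n if n | k, else 0.
Step 2: Here n = 6, k = 10
Step 3: Does n divide k? 6 | 10 -> False
Step 4: Sum = 0

0


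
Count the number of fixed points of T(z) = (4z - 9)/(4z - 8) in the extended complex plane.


Step 1: Fixed points satisfy T(z) = z
Step 2: 4z^2 - 12z + 9 = 0
Step 3: Discriminant = (-12)^2 - 4*4*9 = 0
Step 4: Number of fixed points = 1

1


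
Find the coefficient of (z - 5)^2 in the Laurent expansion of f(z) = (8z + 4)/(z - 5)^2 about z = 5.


Step 1: Write the numerator in powers of (z - 5): 8z + 4 = 8(z - 5) + (8*5 + 4) = 8(z - 5) + 44
Step 2: Divide by (z - 5)^2: f(z) = 44(z - 5)^(-2) + 8(z - 5)^(-1)
Step 3: This finite sum is the Laurent series of f about z = 5.
Step 4: Only the powers -2 and -1 appear, so the coefficient of (z - 5)^2 = 0

0


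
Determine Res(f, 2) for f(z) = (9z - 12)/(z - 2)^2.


Step 1: Pole of order 2 at z = 2
Step 2: Res = lim d/dz [(z - 2)^2 * f(z)] as z -> 2
Step 3: (z - 2)^2 * f(z) = 9z - 12
Step 4: d/dz[9z - 12] = 9

9


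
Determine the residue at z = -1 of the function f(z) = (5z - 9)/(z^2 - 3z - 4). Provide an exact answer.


Step 1: Q(z) = z^2 - 3z - 4 = (z + 1)(z - 4)
Step 2: Q'(z) = 2z - 3
Step 3: Q'(-1) = -5, P(-1) = -14
Step 4: Res = P(-1)/Q'(-1) = -14/(-5) = 14/5

14/5


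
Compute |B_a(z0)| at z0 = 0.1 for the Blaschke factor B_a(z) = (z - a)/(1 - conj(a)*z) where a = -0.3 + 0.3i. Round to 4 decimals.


Step 1: Numerator z0 - a = 0.1 - (-0.3 + 0.3i) = 0.4 - 0.3i
Step 2: Denominator 1 - conj(a)*z0 = 1 - (-0.3 - 0.3i)*0.1 = 1.03 + 0.03i
Step 3: |z0 - a|^2 = 0.4^2 + (-0.3)^2 = 0.25; |1 - conj(a)*z0|^2 = 1.03^2 + 0.03^2 = 1.0618
Step 4: |B_a(0.1)| = sqrt(0.25 / 1.0618) = sqrt(0.235449)
Step 5: = 0.4852

0.4852


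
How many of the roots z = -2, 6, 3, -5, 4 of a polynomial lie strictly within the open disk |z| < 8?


Step 1: Check each root:
  z = -2: |-2| = 2 < 8
  z = 6: |6| = 6 < 8
  z = 3: |3| = 3 < 8
  z = -5: |-5| = 5 < 8
  z = 4: |4| = 4 < 8
Step 2: Count = 5

5


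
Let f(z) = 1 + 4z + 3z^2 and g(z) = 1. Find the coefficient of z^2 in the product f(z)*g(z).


Step 1: z^2 term in f*g comes from: (1)*(0) + (4z)*(0) + (3z^2)*(1)
Step 2: = 0 + 0 + 3
Step 3: = 3

3


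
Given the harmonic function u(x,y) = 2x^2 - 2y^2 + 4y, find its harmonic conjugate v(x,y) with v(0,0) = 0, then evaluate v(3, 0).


Step 1: v_x = -u_y = 4y - 4
Step 2: v_y = u_x = 4x + 0
Step 3: v = 4xy - 4x + C
Step 4: v(0,0) = 0 => C = 0
Step 5: v(3, 0) = -12

-12


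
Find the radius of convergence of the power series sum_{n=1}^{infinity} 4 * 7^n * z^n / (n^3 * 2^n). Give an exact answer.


Step 1: General term a_n = 4 * 7^n / (n^3 * 2^n)
Step 2: By the root test, |a_n|^(1/n) = 4^(1/n) * 7 / (n^(3/n) * 2) -> 7/2 as n -> infinity (since 4^(1/n) -> 1 and n^(3/n) -> 1)
Step 3: R = 1/lim|a_n|^(1/n) = 2/7

2/7


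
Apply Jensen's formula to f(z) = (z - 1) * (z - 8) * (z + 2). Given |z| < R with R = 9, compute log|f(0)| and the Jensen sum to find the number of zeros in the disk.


Jensen's formula: (1/2pi)*integral log|f(Re^it)|dt = log|f(0)| + sum_{|a_k|<R} log(R/|a_k|)
Step 1: f(0) = (-1) * (-8) * 2 = 16
Step 2: log|f(0)| = log|1| + log|8| + log|-2| = 2.7726
Step 3: Zeros inside |z| < 9: 1, 8, -2
Step 4: Jensen sum = log(9/1) + log(9/8) + log(9/2) = 3.8191
Step 5: n(R) = number of terms in the Jensen sum = count of zeros inside |z| < 9 = 3

3


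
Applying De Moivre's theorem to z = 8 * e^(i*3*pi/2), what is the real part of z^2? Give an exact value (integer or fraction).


Step 1: By De Moivre's theorem, z^2 = 8^2 * e^(i*2*3*pi/2) = 64 * (cos(3*pi) + i*sin(3*pi))
Step 2: |z|^2 = 8^2 = 64
Step 3: Reduce the angle mod 2*pi: 3*pi - 2*pi = pi
Step 4: cos(pi) = -1
Step 5: Re(z^2) = 64 * (-1) = -64

-64


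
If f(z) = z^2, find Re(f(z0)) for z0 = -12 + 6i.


Step 1: z0 = -12 + 6i
Step 2: z0^2 = (-12)^2 - 6^2 - 144i
Step 3: real part = 144 - 36 = 108

108


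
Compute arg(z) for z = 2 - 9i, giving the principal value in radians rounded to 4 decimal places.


Step 1: z = 2 - 9i
Step 2: arg(z) = atan2(-9, 2)
Step 3: arg(z) = -1.3521

-1.3521


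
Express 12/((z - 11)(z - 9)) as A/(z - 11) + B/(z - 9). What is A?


Step 1: Multiply both sides by (z - 11) and set z = 11
Step 2: A = 12 / (11 - 9)
Step 3: A = 12 / 2
Step 4: A = 6

6


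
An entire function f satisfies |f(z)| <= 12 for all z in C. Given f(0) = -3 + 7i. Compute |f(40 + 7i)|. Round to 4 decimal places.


Step 1: By Liouville's theorem, a bounded entire function is constant.
Step 2: f(z) = f(0) = -3 + 7i for all z.
Step 3: |f(w)| = |-3 + 7i| = sqrt(9 + 49)
Step 4: = 7.6158

7.6158


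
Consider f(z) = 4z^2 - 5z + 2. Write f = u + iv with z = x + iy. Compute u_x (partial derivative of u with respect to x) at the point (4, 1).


Step 1: f(z) = 4(x+iy)^2 - 5(x+iy) + 2
Step 2: u = 4(x^2 - y^2) - 5x + 2
Step 3: u_x = 8x - 5
Step 4: At (4, 1): u_x = 32 - 5 = 27

27


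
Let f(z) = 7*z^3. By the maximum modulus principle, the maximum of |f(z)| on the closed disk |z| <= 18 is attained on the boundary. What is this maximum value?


Step 1: On |z| = 18, |f(z)| = 7 * |z|^3 = 7 * 18^3
Step 2: By maximum modulus principle, maximum is on boundary.
Step 3: Maximum = 7 * 5832 = 40824

40824


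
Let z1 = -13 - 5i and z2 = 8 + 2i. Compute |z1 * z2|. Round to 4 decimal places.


Step 1: |z1| = sqrt((-13)^2 + (-5)^2) = sqrt(194)
Step 2: |z2| = sqrt(8^2 + 2^2) = sqrt(68)
Step 3: |z1*z2| = |z1|*|z2| = sqrt(194) * sqrt(68) = sqrt(194 * 68) = sqrt(13192)
Step 4: = 114.8564

114.8564


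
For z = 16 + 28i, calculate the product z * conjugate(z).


Step 1: conj(z) = 16 - 28i
Step 2: z * conj(z) = 16^2 + 28^2
Step 3: = 256 + 784 = 1040

1040


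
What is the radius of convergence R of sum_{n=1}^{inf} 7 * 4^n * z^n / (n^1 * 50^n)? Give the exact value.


Step 1: General term a_n = 7 * 4^n / (n^1 * 50^n)
Step 2: By the root test, |a_n|^(1/n) = 7^(1/n) * 4 / (n^(1/n) * 50) -> 4/50 as n -> infinity (since 7^(1/n) -> 1 and n^(1/n) -> 1)
Step 3: R = 1/lim|a_n|^(1/n) = 50/4 = 25/2

25/2


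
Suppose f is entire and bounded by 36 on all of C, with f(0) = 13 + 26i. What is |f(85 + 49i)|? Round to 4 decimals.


Step 1: By Liouville's theorem, a bounded entire function is constant.
Step 2: f(z) = f(0) = 13 + 26i for all z.
Step 3: |f(w)| = |13 + 26i| = sqrt(169 + 676)
Step 4: = 29.0689

29.0689


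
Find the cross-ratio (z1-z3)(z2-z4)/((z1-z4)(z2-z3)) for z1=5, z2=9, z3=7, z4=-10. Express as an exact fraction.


Step 1: (z1-z3)(z2-z4) = (-2) * 19 = -38
Step 2: (z1-z4)(z2-z3) = 15 * 2 = 30
Step 3: Cross-ratio = -38/30 = -19/15

-19/15


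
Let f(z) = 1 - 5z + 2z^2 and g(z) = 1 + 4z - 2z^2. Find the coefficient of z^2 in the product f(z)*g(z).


Step 1: z^2 term in f*g comes from: (1)*(-2z^2) + (-5z)*(4z) + (2z^2)*(1)
Step 2: = -2 - 20 + 2
Step 3: = -20

-20


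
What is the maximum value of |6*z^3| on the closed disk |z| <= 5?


Step 1: On |z| = 5, |f(z)| = 6 * |z|^3 = 6 * 5^3
Step 2: By maximum modulus principle, maximum is on boundary.
Step 3: Maximum = 6 * 125 = 750

750


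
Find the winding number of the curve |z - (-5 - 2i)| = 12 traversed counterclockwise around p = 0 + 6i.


Step 1: Center c = (-5, -2), radius = 12
Step 2: |p - c|^2 = 5^2 + 8^2 = 89
Step 3: r^2 = 144
Step 4: |p-c| < r so winding number = 1

1


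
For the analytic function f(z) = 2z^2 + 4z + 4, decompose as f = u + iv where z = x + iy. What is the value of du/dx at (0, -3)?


Step 1: f(z) = 2(x+iy)^2 + 4(x+iy) + 4
Step 2: u = 2(x^2 - y^2) + 4x + 4
Step 3: u_x = 4x + 4
Step 4: At (0, -3): u_x = 0 + 4 = 4

4


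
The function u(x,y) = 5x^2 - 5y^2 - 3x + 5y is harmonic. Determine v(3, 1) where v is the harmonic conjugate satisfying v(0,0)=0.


Step 1: v_x = -u_y = 10y - 5
Step 2: v_y = u_x = 10x - 3
Step 3: v = 10xy - 5x - 3y + C
Step 4: v(0,0) = 0 => C = 0
Step 5: v(3, 1) = 12

12


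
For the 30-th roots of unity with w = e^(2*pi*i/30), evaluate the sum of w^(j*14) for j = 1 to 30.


Step 1: The sum sum_{j=1}^{n} w^(k*j) equals n if n | k, else 0.
Step 2: Here n = 30, k = 14
Step 3: Does n divide k? 30 | 14 -> False
Step 4: Sum = 0

0


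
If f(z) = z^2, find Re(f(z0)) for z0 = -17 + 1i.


Step 1: z0 = -17 + 1i
Step 2: z0^2 = (-17)^2 - 1^2 - 34i
Step 3: real part = 289 - 1 = 288

288


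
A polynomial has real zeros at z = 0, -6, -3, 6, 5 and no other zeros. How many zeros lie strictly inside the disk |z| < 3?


Step 1: Check each root:
  z = 0: |0| = 0 < 3
  z = -6: |-6| = 6 >= 3
  z = -3: |-3| = 3 >= 3
  z = 6: |6| = 6 >= 3
  z = 5: |5| = 5 >= 3
Step 2: Count = 1

1


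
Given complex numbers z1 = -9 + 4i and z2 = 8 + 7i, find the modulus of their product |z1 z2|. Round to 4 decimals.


Step 1: |z1| = sqrt((-9)^2 + 4^2) = sqrt(97)
Step 2: |z2| = sqrt(8^2 + 7^2) = sqrt(113)
Step 3: |z1*z2| = |z1|*|z2| = sqrt(97) * sqrt(113) = sqrt(97 * 113) = sqrt(10961)
Step 4: = 104.6948

104.6948


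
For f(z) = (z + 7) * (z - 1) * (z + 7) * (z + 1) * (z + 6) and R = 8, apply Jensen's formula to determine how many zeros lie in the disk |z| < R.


Jensen's formula: (1/2pi)*integral log|f(Re^it)|dt = log|f(0)| + sum_{|a_k|<R} log(R/|a_k|)
Step 1: f(0) = 7 * (-1) * 7 * 1 * 6 = -294
Step 2: log|f(0)| = log|-7| + log|1| + log|-7| + log|-1| + log|-6| = 5.6836
Step 3: Zeros inside |z| < 8: -7, 1, -7, -1, -6
Step 4: Jensen sum = log(8/7) + log(8/1) + log(8/7) + log(8/1) + log(8/6) = 4.7136
Step 5: n(R) = number of terms in the Jensen sum = count of zeros inside |z| < 8 = 5

5


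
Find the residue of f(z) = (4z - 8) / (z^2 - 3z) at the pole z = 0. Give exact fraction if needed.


Step 1: Q(z) = z^2 - 3z = (z)(z - 3)
Step 2: Q'(z) = 2z - 3
Step 3: Q'(0) = -3, P(0) = -8
Step 4: Res = P(0)/Q'(0) = -8/(-3) = 8/3

8/3


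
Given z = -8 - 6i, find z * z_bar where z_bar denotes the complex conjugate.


Step 1: conj(z) = -8 + 6i
Step 2: z * conj(z) = (-8)^2 + (-6)^2
Step 3: = 64 + 36 = 100

100


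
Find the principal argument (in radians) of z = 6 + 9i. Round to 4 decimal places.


Step 1: z = 6 + 9i
Step 2: arg(z) = atan2(9, 6)
Step 3: arg(z) = 0.9828

0.9828


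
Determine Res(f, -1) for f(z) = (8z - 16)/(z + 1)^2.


Step 1: Pole of order 2 at z = -1
Step 2: Res = lim d/dz [(z + 1)^2 * f(z)] as z -> -1
Step 3: (z + 1)^2 * f(z) = 8z - 16
Step 4: d/dz[8z - 16] = 8

8


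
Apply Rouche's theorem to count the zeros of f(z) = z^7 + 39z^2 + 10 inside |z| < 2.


Step 1: On |z| = 2 the three terms have sizes |z^7| = 2^7 = 128, |39z^2| = 39*2^2 = 156, |10| = 10
Step 2: The dominant term is g(z) = 39z^2; let h(z) = z^7 + 10 so f = g + h
Step 3: On |z| = 2: |g| = 156 and |h| <= 128 + 10 = 138
Step 4: Since 156 > 138, |h| < |g| on |z| = 2, so by Rouche f has the same number of zeros as g inside |z| < 2
Step 5: g(z) = 39z^2 has 2 zeros (at the origin, multiplicity 2) inside |z| < 2. Answer = 2

2


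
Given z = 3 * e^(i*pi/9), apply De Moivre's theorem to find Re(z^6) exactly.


Step 1: By De Moivre's theorem, z^6 = 3^6 * e^(i*6*pi/9) = 729 * (cos(2*pi/3) + i*sin(2*pi/3))
Step 2: |z|^6 = 3^6 = 729
Step 3: The angle 2*pi/3 already lies in [0, 2*pi)
Step 4: cos(2*pi/3) = -1/2
Step 5: Re(z^6) = 729 * (-1/2) = -729/2

-729/2


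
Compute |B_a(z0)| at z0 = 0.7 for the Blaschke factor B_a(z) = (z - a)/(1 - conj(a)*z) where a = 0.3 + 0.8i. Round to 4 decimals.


Step 1: Numerator z0 - a = 0.7 - (0.3 + 0.8i) = 0.4 - 0.8i
Step 2: Denominator 1 - conj(a)*z0 = 1 - (0.3 - 0.8i)*0.7 = 0.79 + 0.56i
Step 3: |z0 - a|^2 = 0.4^2 + (-0.8)^2 = 0.8; |1 - conj(a)*z0|^2 = 0.79^2 + 0.56^2 = 0.9377
Step 4: |B_a(0.7)| = sqrt(0.8 / 0.9377) = sqrt(0.853151)
Step 5: = 0.9237

0.9237


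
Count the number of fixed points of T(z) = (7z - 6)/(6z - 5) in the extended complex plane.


Step 1: Fixed points satisfy T(z) = z
Step 2: 6z^2 - 12z + 6 = 0
Step 3: Discriminant = (-12)^2 - 4*6*6 = 0
Step 4: Number of fixed points = 1

1


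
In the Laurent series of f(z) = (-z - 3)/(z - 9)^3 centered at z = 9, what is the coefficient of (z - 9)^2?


Step 1: Write the numerator in powers of (z - 9): -z - 3 = -(z - 9) + (-1*9 - 3) = -(z - 9) - 12
Step 2: Divide by (z - 9)^3: f(z) = -12(z - 9)^(-3) - (z - 9)^(-2)
Step 3: This finite sum is the Laurent series of f about z = 9.
Step 4: Only the powers -3 and -2 appear, so the coefficient of (z - 9)^2 = 0

0


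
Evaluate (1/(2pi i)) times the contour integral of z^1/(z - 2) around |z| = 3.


Step 1: f(z) = z^1, a = 2 is inside |z| = 3
Step 2: By Cauchy integral formula: (1/(2pi*i)) * integral = f(a)
Step 3: f(2) = 2^1 = 2

2


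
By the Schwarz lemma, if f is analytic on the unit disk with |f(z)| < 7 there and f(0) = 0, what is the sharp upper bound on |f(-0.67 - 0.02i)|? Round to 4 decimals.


Step 1: g = f/7 maps D -> D with g(0) = 0, so by the Schwarz lemma |g(z)| <= |z|, i.e. |f(z)| <= 7|z|; this is sharp (f(z) = 7z).
Step 2: |z0|^2 = (-0.67)^2 + (-0.02)^2 = 0.4493
Step 3: |z0| = sqrt(0.4493) = 0.670298
Step 4: Best bound = 7 * |z0| = 7 * 0.670298 = 4.6921

4.6921


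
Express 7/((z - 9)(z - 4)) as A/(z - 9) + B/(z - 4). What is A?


Step 1: Multiply both sides by (z - 9) and set z = 9
Step 2: A = 7 / (9 - 4)
Step 3: A = 7 / 5
Step 4: A = 7/5

7/5


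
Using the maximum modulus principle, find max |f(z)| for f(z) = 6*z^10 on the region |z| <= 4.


Step 1: On |z| = 4, |f(z)| = 6 * |z|^10 = 6 * 4^10
Step 2: By maximum modulus principle, maximum is on boundary.
Step 3: Maximum = 6 * 1048576 = 6291456

6291456


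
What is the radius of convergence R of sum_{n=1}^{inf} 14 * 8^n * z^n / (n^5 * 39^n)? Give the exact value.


Step 1: General term a_n = 14 * 8^n / (n^5 * 39^n)
Step 2: By the root test, |a_n|^(1/n) = 14^(1/n) * 8 / (n^(5/n) * 39) -> 8/39 as n -> infinity (since 14^(1/n) -> 1 and n^(5/n) -> 1)
Step 3: R = 1/lim|a_n|^(1/n) = 39/8

39/8


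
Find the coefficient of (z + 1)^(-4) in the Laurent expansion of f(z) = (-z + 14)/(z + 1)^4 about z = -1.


Step 1: Write the numerator in powers of (z + 1): -z + 14 = -(z + 1) + (-1*(-1) + 14) = -(z + 1) + 15
Step 2: Divide by (z + 1)^4: f(z) = 15(z + 1)^(-4) - (z + 1)^(-3)
Step 3: This finite sum is the Laurent series of f about z = -1.
Step 4: Coefficient of (z + 1)^(-4) = -1*(-1) + 14 = 15

15


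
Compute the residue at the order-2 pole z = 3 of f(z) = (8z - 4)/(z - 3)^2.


Step 1: Pole of order 2 at z = 3
Step 2: Res = lim d/dz [(z - 3)^2 * f(z)] as z -> 3
Step 3: (z - 3)^2 * f(z) = 8z - 4
Step 4: d/dz[8z - 4] = 8

8


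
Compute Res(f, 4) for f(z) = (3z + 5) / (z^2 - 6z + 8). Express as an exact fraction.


Step 1: Q(z) = z^2 - 6z + 8 = (z - 4)(z - 2)
Step 2: Q'(z) = 2z - 6
Step 3: Q'(4) = 2, P(4) = 17
Step 4: Res = P(4)/Q'(4) = 17/2 = 17/2

17/2


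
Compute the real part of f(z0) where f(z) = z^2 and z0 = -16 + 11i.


Step 1: z0 = -16 + 11i
Step 2: z0^2 = (-16)^2 - 11^2 - 352i
Step 3: real part = 256 - 121 = 135

135


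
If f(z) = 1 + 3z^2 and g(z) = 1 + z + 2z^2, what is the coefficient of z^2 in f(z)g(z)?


Step 1: z^2 term in f*g comes from: (1)*(2z^2) + (0)*(z) + (3z^2)*(1)
Step 2: = 2 + 0 + 3
Step 3: = 5

5


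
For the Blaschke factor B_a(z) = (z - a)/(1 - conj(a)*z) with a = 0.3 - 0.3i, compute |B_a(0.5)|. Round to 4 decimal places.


Step 1: Numerator z0 - a = 0.5 - (0.3 - 0.3i) = 0.2 + 0.3i
Step 2: Denominator 1 - conj(a)*z0 = 1 - (0.3 + 0.3i)*0.5 = 0.85 - 0.15i
Step 3: |z0 - a|^2 = 0.2^2 + 0.3^2 = 0.13; |1 - conj(a)*z0|^2 = 0.85^2 + (-0.15)^2 = 0.745
Step 4: |B_a(0.5)| = sqrt(0.13 / 0.745) = sqrt(0.174497)
Step 5: = 0.4177

0.4177


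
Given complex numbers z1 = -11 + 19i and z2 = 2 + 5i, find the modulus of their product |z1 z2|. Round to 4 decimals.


Step 1: |z1| = sqrt((-11)^2 + 19^2) = sqrt(482)
Step 2: |z2| = sqrt(2^2 + 5^2) = sqrt(29)
Step 3: |z1*z2| = |z1|*|z2| = sqrt(482) * sqrt(29) = sqrt(482 * 29) = sqrt(13978)
Step 4: = 118.2286

118.2286


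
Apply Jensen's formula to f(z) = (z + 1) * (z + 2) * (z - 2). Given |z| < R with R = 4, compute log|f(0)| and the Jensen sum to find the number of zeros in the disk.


Jensen's formula: (1/2pi)*integral log|f(Re^it)|dt = log|f(0)| + sum_{|a_k|<R} log(R/|a_k|)
Step 1: f(0) = 1 * 2 * (-2) = -4
Step 2: log|f(0)| = log|-1| + log|-2| + log|2| = 1.3863
Step 3: Zeros inside |z| < 4: -1, -2, 2
Step 4: Jensen sum = log(4/1) + log(4/2) + log(4/2) = 2.7726
Step 5: n(R) = number of terms in the Jensen sum = count of zeros inside |z| < 4 = 3

3


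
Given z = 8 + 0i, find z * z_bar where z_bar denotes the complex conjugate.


Step 1: conj(z) = 8 - 0i
Step 2: z * conj(z) = 8^2 + 0^2
Step 3: = 64 + 0 = 64

64


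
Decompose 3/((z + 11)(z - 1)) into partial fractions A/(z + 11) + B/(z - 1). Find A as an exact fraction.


Step 1: Multiply both sides by (z + 11) and set z = -11
Step 2: A = 3 / (-11 - 1)
Step 3: A = 3 / (-12)
Step 4: A = -1/4

-1/4


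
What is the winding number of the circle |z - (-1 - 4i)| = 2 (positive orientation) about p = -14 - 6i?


Step 1: Center c = (-1, -4), radius = 2
Step 2: |p - c|^2 = (-13)^2 + (-2)^2 = 173
Step 3: r^2 = 4
Step 4: |p-c| > r so winding number = 0

0


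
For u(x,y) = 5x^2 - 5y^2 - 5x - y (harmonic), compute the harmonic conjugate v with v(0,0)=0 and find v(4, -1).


Step 1: v_x = -u_y = 10y + 1
Step 2: v_y = u_x = 10x - 5
Step 3: v = 10xy + x - 5y + C
Step 4: v(0,0) = 0 => C = 0
Step 5: v(4, -1) = -31

-31


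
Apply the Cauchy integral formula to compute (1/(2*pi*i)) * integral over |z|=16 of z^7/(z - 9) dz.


Step 1: f(z) = z^7, a = 9 is inside |z| = 16
Step 2: By Cauchy integral formula: (1/(2pi*i)) * integral = f(a)
Step 3: f(9) = 9^7 = 4782969

4782969


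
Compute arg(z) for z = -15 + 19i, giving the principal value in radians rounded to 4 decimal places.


Step 1: z = -15 + 19i
Step 2: arg(z) = atan2(19, -15)
Step 3: arg(z) = 2.2391

2.2391


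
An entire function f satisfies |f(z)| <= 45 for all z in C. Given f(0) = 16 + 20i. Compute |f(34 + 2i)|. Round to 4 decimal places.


Step 1: By Liouville's theorem, a bounded entire function is constant.
Step 2: f(z) = f(0) = 16 + 20i for all z.
Step 3: |f(w)| = |16 + 20i| = sqrt(256 + 400)
Step 4: = 25.6125

25.6125


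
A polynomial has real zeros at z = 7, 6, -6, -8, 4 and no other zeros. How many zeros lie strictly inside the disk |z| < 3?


Step 1: Check each root:
  z = 7: |7| = 7 >= 3
  z = 6: |6| = 6 >= 3
  z = -6: |-6| = 6 >= 3
  z = -8: |-8| = 8 >= 3
  z = 4: |4| = 4 >= 3
Step 2: Count = 0

0


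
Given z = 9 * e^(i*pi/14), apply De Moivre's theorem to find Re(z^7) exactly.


Step 1: By De Moivre's theorem, z^7 = 9^7 * e^(i*7*pi/14) = 4782969 * (cos(pi/2) + i*sin(pi/2))
Step 2: |z|^7 = 9^7 = 4782969
Step 3: The angle pi/2 already lies in [0, 2*pi)
Step 4: cos(pi/2) = 0
Step 5: Re(z^7) = 4782969 * 0 = 0

0


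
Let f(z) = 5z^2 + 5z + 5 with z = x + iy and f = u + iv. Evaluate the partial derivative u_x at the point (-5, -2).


Step 1: f(z) = 5(x+iy)^2 + 5(x+iy) + 5
Step 2: u = 5(x^2 - y^2) + 5x + 5
Step 3: u_x = 10x + 5
Step 4: At (-5, -2): u_x = -50 + 5 = -45

-45


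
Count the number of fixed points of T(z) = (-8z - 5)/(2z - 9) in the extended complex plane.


Step 1: Fixed points satisfy T(z) = z
Step 2: 2z^2 - z + 5 = 0
Step 3: Discriminant = (-1)^2 - 4*2*5 = -39
Step 4: Number of fixed points = 2

2


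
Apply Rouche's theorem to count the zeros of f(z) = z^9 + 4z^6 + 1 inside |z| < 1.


Step 1: On |z| = 1 the three terms have sizes |z^9| = 1^9 = 1, |4z^6| = 4*1^6 = 4, |1| = 1
Step 2: The dominant term is g(z) = 4z^6; let h(z) = z^9 + 1 so f = g + h
Step 3: On |z| = 1: |g| = 4 and |h| <= 1 + 1 = 2
Step 4: Since 4 > 2, |h| < |g| on |z| = 1, so by Rouche f has the same number of zeros as g inside |z| < 1
Step 5: g(z) = 4z^6 has 6 zeros (at the origin, multiplicity 6) inside |z| < 1. Answer = 6

6


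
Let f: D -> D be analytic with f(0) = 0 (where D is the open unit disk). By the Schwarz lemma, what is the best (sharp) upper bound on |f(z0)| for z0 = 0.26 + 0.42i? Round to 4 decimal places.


Step 1: Schwarz lemma: if f: D -> D is analytic with f(0) = 0, then |f(z)| <= |z| for all z in D, and this is sharp (f(z) = z).
Step 2: |z0|^2 = 0.26^2 + 0.42^2 = 0.244
Step 3: |z0| = sqrt(0.244) = 0.493964
Step 4: Best bound = |z0| = 0.494

0.494


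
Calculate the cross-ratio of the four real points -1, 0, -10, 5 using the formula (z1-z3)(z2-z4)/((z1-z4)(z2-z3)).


Step 1: (z1-z3)(z2-z4) = 9 * (-5) = -45
Step 2: (z1-z4)(z2-z3) = (-6) * 10 = -60
Step 3: Cross-ratio = 45/60 = 3/4

3/4


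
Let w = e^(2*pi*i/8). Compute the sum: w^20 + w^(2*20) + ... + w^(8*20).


Step 1: The sum sum_{j=1}^{n} w^(k*j) equals n if n | k, else 0.
Step 2: Here n = 8, k = 20
Step 3: Does n divide k? 8 | 20 -> False
Step 4: Sum = 0

0


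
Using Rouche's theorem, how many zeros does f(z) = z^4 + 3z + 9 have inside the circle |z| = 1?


Step 1: On |z| = 1 the three terms have sizes |z^4| = 1^4 = 1, |3z| = 3*1 = 3, |9| = 9
Step 2: The dominant term is g(z) = 9; let h(z) = z^4 + 3z so f = g + h
Step 3: On |z| = 1: |g| = 9 and |h| <= 1 + 3 = 4
Step 4: Since 9 > 4, |h| < |g| on |z| = 1, so by Rouche f has the same number of zeros as g inside |z| < 1
Step 5: g(z) = 9 is a nonzero constant with no zeros inside |z| < 1. Answer = 0

0


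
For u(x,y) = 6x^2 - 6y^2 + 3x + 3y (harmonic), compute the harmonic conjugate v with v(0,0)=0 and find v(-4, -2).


Step 1: v_x = -u_y = 12y - 3
Step 2: v_y = u_x = 12x + 3
Step 3: v = 12xy - 3x + 3y + C
Step 4: v(0,0) = 0 => C = 0
Step 5: v(-4, -2) = 102

102


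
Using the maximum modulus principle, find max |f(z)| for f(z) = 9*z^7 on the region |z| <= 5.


Step 1: On |z| = 5, |f(z)| = 9 * |z|^7 = 9 * 5^7
Step 2: By maximum modulus principle, maximum is on boundary.
Step 3: Maximum = 9 * 78125 = 703125

703125


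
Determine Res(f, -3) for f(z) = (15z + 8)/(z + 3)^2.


Step 1: Pole of order 2 at z = -3
Step 2: Res = lim d/dz [(z + 3)^2 * f(z)] as z -> -3
Step 3: (z + 3)^2 * f(z) = 15z + 8
Step 4: d/dz[15z + 8] = 15

15


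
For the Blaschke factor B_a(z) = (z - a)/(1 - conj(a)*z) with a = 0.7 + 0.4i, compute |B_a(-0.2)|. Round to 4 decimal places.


Step 1: Numerator z0 - a = -0.2 - (0.7 + 0.4i) = -0.9 - 0.4i
Step 2: Denominator 1 - conj(a)*z0 = 1 - (0.7 - 0.4i)*(-0.2) = 1.14 - 0.08i
Step 3: |z0 - a|^2 = (-0.9)^2 + (-0.4)^2 = 0.97; |1 - conj(a)*z0|^2 = 1.14^2 + (-0.08)^2 = 1.306
Step 4: |B_a(-0.2)| = sqrt(0.97 / 1.306) = sqrt(0.742726)
Step 5: = 0.8618

0.8618


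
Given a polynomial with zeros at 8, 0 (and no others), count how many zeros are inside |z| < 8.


Step 1: Check each root:
  z = 8: |8| = 8 >= 8
  z = 0: |0| = 0 < 8
Step 2: Count = 1

1


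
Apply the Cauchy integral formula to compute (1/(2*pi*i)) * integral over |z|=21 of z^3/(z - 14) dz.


Step 1: f(z) = z^3, a = 14 is inside |z| = 21
Step 2: By Cauchy integral formula: (1/(2pi*i)) * integral = f(a)
Step 3: f(14) = 14^3 = 2744

2744


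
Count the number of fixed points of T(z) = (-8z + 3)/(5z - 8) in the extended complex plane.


Step 1: Fixed points satisfy T(z) = z
Step 2: 5z^2 - 3 = 0
Step 3: Discriminant = 0^2 - 4*5*(-3) = 60
Step 4: Number of fixed points = 2

2


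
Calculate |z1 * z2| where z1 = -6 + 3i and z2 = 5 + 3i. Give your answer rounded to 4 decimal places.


Step 1: |z1| = sqrt((-6)^2 + 3^2) = sqrt(45)
Step 2: |z2| = sqrt(5^2 + 3^2) = sqrt(34)
Step 3: |z1*z2| = |z1|*|z2| = sqrt(45) * sqrt(34) = sqrt(45 * 34) = sqrt(1530)
Step 4: = 39.1152

39.1152


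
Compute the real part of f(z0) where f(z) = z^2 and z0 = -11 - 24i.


Step 1: z0 = -11 - 24i
Step 2: z0^2 = (-11)^2 - (-24)^2 + 528i
Step 3: real part = 121 - 576 = -455

-455


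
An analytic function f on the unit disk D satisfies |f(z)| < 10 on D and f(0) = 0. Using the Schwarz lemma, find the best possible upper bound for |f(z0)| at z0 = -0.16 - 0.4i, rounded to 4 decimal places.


Step 1: g = f/10 maps D -> D with g(0) = 0, so by the Schwarz lemma |g(z)| <= |z|, i.e. |f(z)| <= 10|z|; this is sharp (f(z) = 10z).
Step 2: |z0|^2 = (-0.16)^2 + (-0.4)^2 = 0.1856
Step 3: |z0| = sqrt(0.1856) = 0.430813
Step 4: Best bound = 10 * |z0| = 10 * 0.430813 = 4.3081

4.3081


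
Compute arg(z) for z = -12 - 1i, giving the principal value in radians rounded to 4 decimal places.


Step 1: z = -12 - 1i
Step 2: arg(z) = atan2(-1, -12)
Step 3: arg(z) = -3.0585

-3.0585


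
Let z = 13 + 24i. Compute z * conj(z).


Step 1: conj(z) = 13 - 24i
Step 2: z * conj(z) = 13^2 + 24^2
Step 3: = 169 + 576 = 745

745


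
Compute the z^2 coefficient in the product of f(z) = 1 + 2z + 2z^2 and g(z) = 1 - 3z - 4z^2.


Step 1: z^2 term in f*g comes from: (1)*(-4z^2) + (2z)*(-3z) + (2z^2)*(1)
Step 2: = -4 - 6 + 2
Step 3: = -8

-8


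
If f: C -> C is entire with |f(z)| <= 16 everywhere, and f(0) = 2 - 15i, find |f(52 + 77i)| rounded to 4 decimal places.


Step 1: By Liouville's theorem, a bounded entire function is constant.
Step 2: f(z) = f(0) = 2 - 15i for all z.
Step 3: |f(w)| = |2 - 15i| = sqrt(4 + 225)
Step 4: = 15.1327

15.1327


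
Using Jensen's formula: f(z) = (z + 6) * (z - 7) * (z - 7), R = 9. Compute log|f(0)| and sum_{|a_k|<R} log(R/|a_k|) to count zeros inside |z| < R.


Jensen's formula: (1/2pi)*integral log|f(Re^it)|dt = log|f(0)| + sum_{|a_k|<R} log(R/|a_k|)
Step 1: f(0) = 6 * (-7) * (-7) = 294
Step 2: log|f(0)| = log|-6| + log|7| + log|7| = 5.6836
Step 3: Zeros inside |z| < 9: -6, 7, 7
Step 4: Jensen sum = log(9/6) + log(9/7) + log(9/7) = 0.9081
Step 5: n(R) = number of terms in the Jensen sum = count of zeros inside |z| < 9 = 3

3


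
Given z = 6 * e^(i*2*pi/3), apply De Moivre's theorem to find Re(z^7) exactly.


Step 1: By De Moivre's theorem, z^7 = 6^7 * e^(i*7*2*pi/3) = 279936 * (cos(14*pi/3) + i*sin(14*pi/3))
Step 2: |z|^7 = 6^7 = 279936
Step 3: Reduce the angle mod 2*pi: 14*pi/3 - 4*pi = 2*pi/3
Step 4: cos(2*pi/3) = -1/2
Step 5: Re(z^7) = 279936 * (-1/2) = -139968

-139968


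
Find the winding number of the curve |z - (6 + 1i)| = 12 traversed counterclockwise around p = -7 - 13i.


Step 1: Center c = (6, 1), radius = 12
Step 2: |p - c|^2 = (-13)^2 + (-14)^2 = 365
Step 3: r^2 = 144
Step 4: |p-c| > r so winding number = 0

0


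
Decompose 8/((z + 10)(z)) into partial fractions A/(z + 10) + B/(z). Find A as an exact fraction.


Step 1: Multiply both sides by (z + 10) and set z = -10
Step 2: A = 8 / (-10 - 0)
Step 3: A = 8 / (-10)
Step 4: A = -4/5

-4/5


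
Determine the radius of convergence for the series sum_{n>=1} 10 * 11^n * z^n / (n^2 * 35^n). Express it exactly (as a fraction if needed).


Step 1: General term a_n = 10 * 11^n / (n^2 * 35^n)
Step 2: By the root test, |a_n|^(1/n) = 10^(1/n) * 11 / (n^(2/n) * 35) -> 11/35 as n -> infinity (since 10^(1/n) -> 1 and n^(2/n) -> 1)
Step 3: R = 1/lim|a_n|^(1/n) = 35/11

35/11


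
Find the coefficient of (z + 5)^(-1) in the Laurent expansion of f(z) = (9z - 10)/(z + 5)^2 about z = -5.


Step 1: Write the numerator in powers of (z + 5): 9z - 10 = 9(z + 5) + (9*(-5) - 10) = 9(z + 5) - 55
Step 2: Divide by (z + 5)^2: f(z) = -55(z + 5)^(-2) + 9(z + 5)^(-1)
Step 3: This finite sum is the Laurent series of f about z = -5.
Step 4: Coefficient of (z + 5)^(-1) = coefficient of (z + 5) in the re-centred numerator = 9

9
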